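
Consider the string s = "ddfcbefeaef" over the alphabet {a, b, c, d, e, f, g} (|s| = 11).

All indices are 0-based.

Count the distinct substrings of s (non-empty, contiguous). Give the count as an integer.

60

sorted suffixes:
  #0 SA[0]=8  'aef'
  #1 SA[1]=4  'befeaef'
  #2 SA[2]=3  'cbefeaef'
  #3 SA[3]=0  'ddfcbefeaef'
  #4 SA[4]=1  'dfcbefeaef'
  #5 SA[5]=7  'eaef'
  #6 SA[6]=9  'ef'
  #7 SA[7]=5  'efeaef'
  #8 SA[8]=10  'f'
  #9 SA[9]=2  'fcbefeaef'
  #10 SA[10]=6  'feaef'

SA = [8, 4, 3, 0, 1, 7, 9, 5, 10, 2, 6]
rank  pair      lcp
   1  s[8:],s[4:]  0  ''
   2  s[4:],s[3:]  0  ''
   3  s[3:],s[0:]  0  ''
   4  s[0:],s[1:]  1  'd'
   5  s[1:],s[7:]  0  ''
   6  s[7:],s[9:]  1  'e'
   7  s[9:],s[5:]  2  'ef'
   8  s[5:],s[10:]  0  ''
   9  s[10:],s[2:]  1  'f'
  10  s[2:],s[6:]  1  'f'

n(n+1)/2 = 11·12/2 = 66
Σ LCP = 0 + 0 + 0 + 0 + 1 + 0 + 1 + 2 + 0 + 1 + 1 = 6
distinct = 66 − 6 = 60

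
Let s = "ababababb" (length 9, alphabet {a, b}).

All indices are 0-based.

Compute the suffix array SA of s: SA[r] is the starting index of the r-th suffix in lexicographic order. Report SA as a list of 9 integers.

rank→(start, suffix):
  0 → (0, 'ababababb')
  1 → (2, 'abababb')
  2 → (4, 'ababb')
  3 → (6, 'abb')
  4 → (8, 'b')
  5 → (1, 'babababb')
  6 → (3, 'bababb')
  7 → (5, 'babb')
  8 → (7, 'bb')

[0, 2, 4, 6, 8, 1, 3, 5, 7]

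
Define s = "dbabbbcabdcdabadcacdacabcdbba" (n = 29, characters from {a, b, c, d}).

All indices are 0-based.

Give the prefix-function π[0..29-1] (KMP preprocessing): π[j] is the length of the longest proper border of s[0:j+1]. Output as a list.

[0, 0, 0, 0, 0, 0, 0, 0, 0, 1, 0, 1, 0, 0, 0, 1, 0, 0, 0, 1, 0, 0, 0, 0, 0, 1, 2, 0, 0]

π[0] = 0
j=1 s[j]='b': π[1]=0 (border '')
j=2 s[j]='a': π[2]=0 (border '')
j=3 s[j]='b': π[3]=0 (border '')
j=4 s[j]='b': π[4]=0 (border '')
j=5 s[j]='b': π[5]=0 (border '')
j=6 s[j]='c': π[6]=0 (border '')
j=7 s[j]='a': π[7]=0 (border '')
j=8 s[j]='b': π[8]=0 (border '')
j=9 s[j]='d': π[9]=1 (border 'd')
j=10 s[j]='c': k: 1→0; π[10]=0 (border '')
j=11 s[j]='d': π[11]=1 (border 'd')
j=12 s[j]='a': k: 1→0; π[12]=0 (border '')
j=13 s[j]='b': π[13]=0 (border '')
j=14 s[j]='a': π[14]=0 (border '')
j=15 s[j]='d': π[15]=1 (border 'd')
j=16 s[j]='c': k: 1→0; π[16]=0 (border '')
j=17 s[j]='a': π[17]=0 (border '')
j=18 s[j]='c': π[18]=0 (border '')
j=19 s[j]='d': π[19]=1 (border 'd')
j=20 s[j]='a': k: 1→0; π[20]=0 (border '')
j=21 s[j]='c': π[21]=0 (border '')
j=22 s[j]='a': π[22]=0 (border '')
j=23 s[j]='b': π[23]=0 (border '')
j=24 s[j]='c': π[24]=0 (border '')
j=25 s[j]='d': π[25]=1 (border 'd')
j=26 s[j]='b': π[26]=2 (border 'db')
j=27 s[j]='b': k: 2→0; π[27]=0 (border '')
j=28 s[j]='a': π[28]=0 (border '')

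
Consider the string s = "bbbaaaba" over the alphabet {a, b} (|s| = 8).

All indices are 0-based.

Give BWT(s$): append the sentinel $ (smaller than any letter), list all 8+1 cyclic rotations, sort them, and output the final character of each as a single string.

rank  rotation   last
    0  $bbbaaaba  a
    1  a$bbbaaab  b
    2  aaaba$bbb  b
    3  aaba$bbba  a
    4  aba$bbbaa  a
    5  ba$bbbaaa  a
    6  baaaba$bb  b
    7  bbaaaba$b  b
    8  bbbaaaba$  $

abbaaabb$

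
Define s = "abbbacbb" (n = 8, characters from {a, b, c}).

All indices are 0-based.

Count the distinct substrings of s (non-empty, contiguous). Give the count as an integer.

29

sorted suffixes:
  #0 SA[0]=0  'abbbacbb'
  #1 SA[1]=4  'acbb'
  #2 SA[2]=7  'b'
  #3 SA[3]=3  'bacbb'
  #4 SA[4]=6  'bb'
  #5 SA[5]=2  'bbacbb'
  #6 SA[6]=1  'bbbacbb'
  #7 SA[7]=5  'cbb'

SA = [0, 4, 7, 3, 6, 2, 1, 5]
i: (SA[i-1],SA[i]) lcp shared
  1: (0,4) 1 'a'
  2: (4,7) 0 ''
  3: (7,3) 1 'b'
  4: (3,6) 1 'b'
  5: (6,2) 2 'bb'
  6: (2,1) 2 'bb'
  7: (1,5) 0 ''

n(n+1)/2 = 8·9/2 = 36
Σ LCP = 0 + 1 + 0 + 1 + 1 + 2 + 2 + 0 = 7
distinct = 36 − 7 = 29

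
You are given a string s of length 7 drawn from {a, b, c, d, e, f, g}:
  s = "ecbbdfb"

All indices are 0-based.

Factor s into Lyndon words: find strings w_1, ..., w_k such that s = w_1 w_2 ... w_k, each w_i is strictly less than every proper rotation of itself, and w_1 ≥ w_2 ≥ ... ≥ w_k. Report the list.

emit factor 1: 'e' (i=0, period=1)
emit factor 2: 'c' (i=1, period=1)
emit factor 3: 'bbdf' (i=2, period=4)
emit factor 4: 'b' (i=6, period=1)

["e", "c", "bbdf", "b"]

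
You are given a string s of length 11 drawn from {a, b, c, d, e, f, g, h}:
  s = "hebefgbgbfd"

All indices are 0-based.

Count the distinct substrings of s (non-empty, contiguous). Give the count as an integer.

rank→(start, suffix):
  0 → (2, 'befgbgbfd')
  1 → (8, 'bfd')
  2 → (6, 'bgbfd')
  3 → (10, 'd')
  4 → (1, 'ebefgbgbfd')
  5 → (3, 'efgbgbfd')
  6 → (9, 'fd')
  7 → (4, 'fgbgbfd')
  8 → (7, 'gbfd')
  9 → (5, 'gbgbfd')
  10 → (0, 'hebefgbgbfd')

SA = [2, 8, 6, 10, 1, 3, 9, 4, 7, 5, 0]
[i] adj suffixes → lcp
  [1] 2/8 → 1 ('b')
  [2] 8/6 → 1 ('b')
  [3] 6/10 → 0 ('')
  [4] 10/1 → 0 ('')
  [5] 1/3 → 1 ('e')
  [6] 3/9 → 0 ('')
  [7] 9/4 → 1 ('f')
  [8] 4/7 → 0 ('')
  [9] 7/5 → 2 ('gb')
  [10] 5/0 → 0 ('')

n(n+1)/2 = 11·12/2 = 66
Σ LCP = 0 + 1 + 1 + 0 + 0 + 1 + 0 + 1 + 0 + 2 + 0 = 6
distinct = 66 − 6 = 60

60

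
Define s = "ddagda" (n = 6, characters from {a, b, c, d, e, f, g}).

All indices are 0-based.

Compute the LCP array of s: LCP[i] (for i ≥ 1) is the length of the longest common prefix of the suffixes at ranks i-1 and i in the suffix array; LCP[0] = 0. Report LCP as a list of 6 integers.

[0, 1, 0, 2, 1, 0]

rank | idx | suffix
   0 |   5 | a
   1 |   2 | agda
   2 |   4 | da
   3 |   1 | dagda
   4 |   0 | ddagda
   5 |   3 | gda

SA = [5, 2, 4, 1, 0, 3]
i: (SA[i-1],SA[i]) lcp shared
  1: (5,2) 1 'a'
  2: (2,4) 0 ''
  3: (4,1) 2 'da'
  4: (1,0) 1 'd'
  5: (0,3) 0 ''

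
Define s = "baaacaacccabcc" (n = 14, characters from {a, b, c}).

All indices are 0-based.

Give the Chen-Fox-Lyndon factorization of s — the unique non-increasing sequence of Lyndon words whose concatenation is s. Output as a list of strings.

emit factor 1: 'b' (i=0, period=1)
emit factor 2: 'aaacaacccabcc' (i=1, period=13)

["b", "aaacaacccabcc"]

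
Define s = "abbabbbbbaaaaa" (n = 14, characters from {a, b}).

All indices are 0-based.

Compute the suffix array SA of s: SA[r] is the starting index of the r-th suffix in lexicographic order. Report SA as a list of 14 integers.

rank→(start, suffix):
  0 → (13, 'a')
  1 → (12, 'aa')
  2 → (11, 'aaa')
  3 → (10, 'aaaa')
  4 → (9, 'aaaaa')
  5 → (0, 'abbabbbbbaaaaa')
  6 → (3, 'abbbbbaaaaa')
  7 → (8, 'baaaaa')
  8 → (2, 'babbbbbaaaaa')
  9 → (7, 'bbaaaaa')
  10 → (1, 'bbabbbbbaaaaa')
  11 → (6, 'bbbaaaaa')
  12 → (5, 'bbbbaaaaa')
  13 → (4, 'bbbbbaaaaa')

[13, 12, 11, 10, 9, 0, 3, 8, 2, 7, 1, 6, 5, 4]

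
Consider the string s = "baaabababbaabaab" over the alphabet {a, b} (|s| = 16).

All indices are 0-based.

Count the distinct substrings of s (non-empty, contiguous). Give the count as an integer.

101

rank | idx | suffix
   0 |   1 | aaabababbaabaab
   1 |  13 | aab
   2 |  10 | aabaab
   3 |   2 | aabababbaabaab
   4 |  14 | ab
   5 |  11 | abaab
   6 |   3 | abababbaabaab
   7 |   5 | ababbaabaab
   8 |   7 | abbaabaab
   9 |  15 | b
  10 |   0 | baaabababbaabaab
  11 |  12 | baab
  12 |   9 | baabaab
  13 |   4 | bababbaabaab
  14 |   6 | babbaabaab
  15 |   8 | bbaabaab

SA = [1, 13, 10, 2, 14, 11, 3, 5, 7, 15, 0, 12, 9, 4, 6, 8]
rank  pair      lcp
   1  s[1:],s[13:]  2  'aa'
   2  s[13:],s[10:]  3  'aab'
   3  s[10:],s[2:]  4  'aaba'
   4  s[2:],s[14:]  1  'a'
   5  s[14:],s[11:]  2  'ab'
   6  s[11:],s[3:]  3  'aba'
   7  s[3:],s[5:]  4  'abab'
   8  s[5:],s[7:]  2  'ab'
   9  s[7:],s[15:]  0  ''
  10  s[15:],s[0:]  1  'b'
  11  s[0:],s[12:]  3  'baa'
  12  s[12:],s[9:]  4  'baab'
  13  s[9:],s[4:]  2  'ba'
  14  s[4:],s[6:]  3  'bab'
  15  s[6:],s[8:]  1  'b'

n(n+1)/2 = 16·17/2 = 136
Σ LCP = 0 + 2 + 3 + 4 + 1 + 2 + 3 + 4 + 2 + 0 + 1 + 3 + 4 + 2 + 3 + 1 = 35
distinct = 136 − 35 = 101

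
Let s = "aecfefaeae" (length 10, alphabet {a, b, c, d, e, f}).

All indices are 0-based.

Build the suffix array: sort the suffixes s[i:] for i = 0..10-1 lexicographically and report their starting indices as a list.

sorted suffixes:
  #0 SA[0]=8  'ae'
  #1 SA[1]=6  'aeae'
  #2 SA[2]=0  'aecfefaeae'
  #3 SA[3]=2  'cfefaeae'
  #4 SA[4]=9  'e'
  #5 SA[5]=7  'eae'
  #6 SA[6]=1  'ecfefaeae'
  #7 SA[7]=4  'efaeae'
  #8 SA[8]=5  'faeae'
  #9 SA[9]=3  'fefaeae'

[8, 6, 0, 2, 9, 7, 1, 4, 5, 3]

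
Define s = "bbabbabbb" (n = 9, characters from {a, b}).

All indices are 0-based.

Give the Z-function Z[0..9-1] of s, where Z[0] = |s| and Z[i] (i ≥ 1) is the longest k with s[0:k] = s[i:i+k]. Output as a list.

[9, 1, 0, 5, 1, 0, 2, 2, 1]

Z[0]=9
i=1: i≥r, start 0; Z[1]=1 extend→box=[1,2)
i=2: i≥r, start 0; Z[2]=0
i=3: i≥r, start 0; Z[3]=5 extend→box=[3,8)
i=4: min(r-i=4, Z[1]=1)=1; Z[4]=1
i=5: min(r-i=3, Z[2]=0)=0; Z[5]=0
i=6: min(r-i=2, Z[3]=5)=2; Z[6]=2
i=7: min(r-i=1, Z[4]=1)=1; Z[7]=2 extend→box=[7,9)
i=8: min(r-i=1, Z[1]=1)=1; Z[8]=1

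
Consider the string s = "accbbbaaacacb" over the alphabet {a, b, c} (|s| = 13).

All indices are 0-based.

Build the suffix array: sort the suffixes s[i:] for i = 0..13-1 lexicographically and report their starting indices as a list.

[6, 7, 8, 10, 0, 12, 5, 4, 3, 9, 11, 2, 1]

rank→(start, suffix):
  0 → (6, 'aaacacb')
  1 → (7, 'aacacb')
  2 → (8, 'acacb')
  3 → (10, 'acb')
  4 → (0, 'accbbbaaacacb')
  5 → (12, 'b')
  6 → (5, 'baaacacb')
  7 → (4, 'bbaaacacb')
  8 → (3, 'bbbaaacacb')
  9 → (9, 'cacb')
  10 → (11, 'cb')
  11 → (2, 'cbbbaaacacb')
  12 → (1, 'ccbbbaaacacb')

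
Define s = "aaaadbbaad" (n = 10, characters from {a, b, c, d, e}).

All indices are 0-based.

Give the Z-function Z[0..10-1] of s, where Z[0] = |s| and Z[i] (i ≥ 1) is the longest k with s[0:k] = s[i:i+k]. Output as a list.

[10, 3, 2, 1, 0, 0, 0, 2, 1, 0]

Z[0]=10
i=1: i≥r, start 0; Z[1]=3 scan→box=[1,4)
i=2: min(r-i=2, Z[1]=3)=2; Z[2]=2
i=3: min(r-i=1, Z[2]=2)=1; Z[3]=1
i=4: i≥r, start 0; Z[4]=0
i=5: i≥r, start 0; Z[5]=0
i=6: i≥r, start 0; Z[6]=0
i=7: i≥r, start 0; Z[7]=2 scan→box=[7,9)
i=8: min(r-i=1, Z[1]=3)=1; Z[8]=1
i=9: i≥r, start 0; Z[9]=0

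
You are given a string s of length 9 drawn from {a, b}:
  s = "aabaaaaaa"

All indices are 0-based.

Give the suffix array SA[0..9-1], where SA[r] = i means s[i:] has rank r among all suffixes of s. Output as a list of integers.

[8, 7, 6, 5, 4, 3, 0, 1, 2]

rank | idx | suffix
   0 |   8 | a
   1 |   7 | aa
   2 |   6 | aaa
   3 |   5 | aaaa
   4 |   4 | aaaaa
   5 |   3 | aaaaaa
   6 |   0 | aabaaaaaa
   7 |   1 | abaaaaaa
   8 |   2 | baaaaaa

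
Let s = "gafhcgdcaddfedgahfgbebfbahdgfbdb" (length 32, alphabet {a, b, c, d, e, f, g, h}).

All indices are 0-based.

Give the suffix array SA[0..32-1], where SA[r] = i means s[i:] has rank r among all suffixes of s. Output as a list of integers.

[8, 1, 24, 15, 31, 23, 29, 19, 21, 7, 4, 30, 6, 9, 10, 13, 26, 20, 12, 22, 28, 11, 17, 2, 0, 14, 18, 5, 27, 3, 25, 16]

sorted suffixes:
  #0 SA[0]=8  'addfedgahfgbebfbahdgfbdb'
  #1 SA[1]=1  'afhcgdcaddfedgahfgbebfbahdgfbdb'
  #2 SA[2]=24  'ahdgfbdb'
  #3 SA[3]=15  'ahfgbebfbahdgfbdb'
  #4 SA[4]=31  'b'
  #5 SA[5]=23  'bahdgfbdb'
  #6 SA[6]=29  'bdb'
  #7 SA[7]=19  'bebfbahdgfbdb'
  #8 SA[8]=21  'bfbahdgfbdb'
  #9 SA[9]=7  'caddfedgahfgbebfbahdgfbdb'
  #10 SA[10]=4  'cgdcaddfedgahfgbebfbahdgfbdb'
  #11 SA[11]=30  'db'
  #12 SA[12]=6  'dcaddfedgahfgbebfbahdgfbdb'
  #13 SA[13]=9  'ddfedgahfgbebfbahdgfbdb'
  #14 SA[14]=10  'dfedgahfgbebfbahdgfbdb'
  #15 SA[15]=13  'dgahfgbebfbahdgfbdb'
  #16 SA[16]=26  'dgfbdb'
  #17 SA[17]=20  'ebfbahdgfbdb'
  #18 SA[18]=12  'edgahfgbebfbahdgfbdb'
  #19 SA[19]=22  'fbahdgfbdb'
  #20 SA[20]=28  'fbdb'
  #21 SA[21]=11  'fedgahfgbebfbahdgfbdb'
  #22 SA[22]=17  'fgbebfbahdgfbdb'
  #23 SA[23]=2  'fhcgdcaddfedgahfgbebfbahdgfbdb'
  #24 SA[24]=0  'gafhcgdcaddfedgahfgbebfbahdgfbdb'
  #25 SA[25]=14  'gahfgbebfbahdgfbdb'
  #26 SA[26]=18  'gbebfbahdgfbdb'
  #27 SA[27]=5  'gdcaddfedgahfgbebfbahdgfbdb'
  #28 SA[28]=27  'gfbdb'
  #29 SA[29]=3  'hcgdcaddfedgahfgbebfbahdgfbdb'
  #30 SA[30]=25  'hdgfbdb'
  #31 SA[31]=16  'hfgbebfbahdgfbdb'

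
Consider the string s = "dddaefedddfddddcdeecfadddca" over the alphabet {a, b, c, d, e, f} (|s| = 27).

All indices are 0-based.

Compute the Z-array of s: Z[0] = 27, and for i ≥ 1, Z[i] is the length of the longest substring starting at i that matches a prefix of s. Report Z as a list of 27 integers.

[27, 2, 1, 0, 0, 0, 0, 3, 2, 1, 0, 3, 3, 2, 1, 0, 1, 0, 0, 0, 0, 0, 3, 2, 1, 0, 0]

Z[0]=27
i=1: i≥r, start 0; Z[1]=2 scan→box=[1,3)
i=2: min(r-i=1, Z[1]=2)=1; Z[2]=1
i=3: i≥r, start 0; Z[3]=0
i=4: i≥r, start 0; Z[4]=0
i=5: i≥r, start 0; Z[5]=0
i=6: i≥r, start 0; Z[6]=0
i=7: i≥r, start 0; Z[7]=3 scan→box=[7,10)
i=8: min(r-i=2, Z[1]=2)=2; Z[8]=2
i=9: min(r-i=1, Z[2]=1)=1; Z[9]=1
i=10: i≥r, start 0; Z[10]=0
i=11: i≥r, start 0; Z[11]=3 scan→box=[11,14)
i=12: min(r-i=2, Z[1]=2)=2; Z[12]=3 scan→box=[12,15)
i=13: min(r-i=2, Z[1]=2)=2; Z[13]=2
i=14: min(r-i=1, Z[2]=1)=1; Z[14]=1
i=15: i≥r, start 0; Z[15]=0
i=16: i≥r, start 0; Z[16]=1 scan→box=[16,17)
i=17: i≥r, start 0; Z[17]=0
i=18: i≥r, start 0; Z[18]=0
i=19: i≥r, start 0; Z[19]=0
i=20: i≥r, start 0; Z[20]=0
i=21: i≥r, start 0; Z[21]=0
i=22: i≥r, start 0; Z[22]=3 scan→box=[22,25)
i=23: min(r-i=2, Z[1]=2)=2; Z[23]=2
i=24: min(r-i=1, Z[2]=1)=1; Z[24]=1
i=25: i≥r, start 0; Z[25]=0
i=26: i≥r, start 0; Z[26]=0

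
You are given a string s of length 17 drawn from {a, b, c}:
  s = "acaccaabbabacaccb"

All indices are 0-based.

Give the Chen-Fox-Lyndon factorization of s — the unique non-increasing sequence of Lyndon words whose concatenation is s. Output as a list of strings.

["acacc", "aabbabacaccb"]

emit factor 1: 'acacc' (i=0, period=5)
emit factor 2: 'aabbabacaccb' (i=5, period=12)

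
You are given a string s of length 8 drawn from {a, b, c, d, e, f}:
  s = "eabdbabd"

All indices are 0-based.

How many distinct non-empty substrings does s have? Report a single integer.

rank→(start, suffix):
  0 → (5, 'abd')
  1 → (1, 'abdbabd')
  2 → (4, 'babd')
  3 → (6, 'bd')
  4 → (2, 'bdbabd')
  5 → (7, 'd')
  6 → (3, 'dbabd')
  7 → (0, 'eabdbabd')

SA = [5, 1, 4, 6, 2, 7, 3, 0]
rank  pair      lcp
   1  s[5:],s[1:]  3  'abd'
   2  s[1:],s[4:]  0  ''
   3  s[4:],s[6:]  1  'b'
   4  s[6:],s[2:]  2  'bd'
   5  s[2:],s[7:]  0  ''
   6  s[7:],s[3:]  1  'd'
   7  s[3:],s[0:]  0  ''

n(n+1)/2 = 8·9/2 = 36
Σ LCP = 0 + 3 + 0 + 1 + 2 + 0 + 1 + 0 = 7
distinct = 36 − 7 = 29

29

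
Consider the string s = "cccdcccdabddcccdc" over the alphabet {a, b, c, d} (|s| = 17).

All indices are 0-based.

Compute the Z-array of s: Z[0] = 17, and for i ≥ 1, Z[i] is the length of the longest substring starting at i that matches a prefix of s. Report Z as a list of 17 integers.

Z[0]=17
i=1: fresh scan; Z[1]=2 grow→box=[1,3)
i=2: min(r-i=1, Z[1]=2)=1; Z[2]=1
i=3: fresh scan; Z[3]=0
i=4: fresh scan; Z[4]=4 grow→box=[4,8)
i=5: min(r-i=3, Z[1]=2)=2; Z[5]=2
i=6: min(r-i=2, Z[2]=1)=1; Z[6]=1
i=7: min(r-i=1, Z[3]=0)=0; Z[7]=0
i=8: fresh scan; Z[8]=0
i=9: fresh scan; Z[9]=0
i=10: fresh scan; Z[10]=0
i=11: fresh scan; Z[11]=0
i=12: fresh scan; Z[12]=5 grow→box=[12,17)
i=13: min(r-i=4, Z[1]=2)=2; Z[13]=2
i=14: min(r-i=3, Z[2]=1)=1; Z[14]=1
i=15: min(r-i=2, Z[3]=0)=0; Z[15]=0
i=16: min(r-i=1, Z[4]=4)=1; Z[16]=1

[17, 2, 1, 0, 4, 2, 1, 0, 0, 0, 0, 0, 5, 2, 1, 0, 1]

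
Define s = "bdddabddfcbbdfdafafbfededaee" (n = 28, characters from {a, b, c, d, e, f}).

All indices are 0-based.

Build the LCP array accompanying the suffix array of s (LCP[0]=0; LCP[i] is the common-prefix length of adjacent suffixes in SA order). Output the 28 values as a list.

rank | idx | suffix
   0 |   4 | abddfcbbdfdafafbfededaee
   1 |  25 | aee
   2 |  15 | afafbfededaee
   3 |  17 | afbfededaee
   4 |  10 | bbdfdafafbfededaee
   5 |   0 | bdddabddfcbbdfdafafbfededaee
   6 |   5 | bddfcbbdfdafafbfededaee
   7 |  11 | bdfdafafbfededaee
   8 |  19 | bfededaee
   9 |   9 | cbbdfdafafbfededaee
  10 |   3 | dabddfcbbdfdafafbfededaee
  11 |  24 | daee
  12 |  14 | dafafbfededaee
  13 |   2 | ddabddfcbbdfdafafbfededaee
  14 |   1 | dddabddfcbbdfdafafbfededaee
  15 |   6 | ddfcbbdfdafafbfededaee
  16 |  22 | dedaee
  17 |   7 | dfcbbdfdafafbfededaee
  18 |  12 | dfdafafbfededaee
  19 |  27 | e
  20 |  23 | edaee
  21 |  21 | ededaee
  22 |  26 | ee
  23 |  16 | fafbfededaee
  24 |  18 | fbfededaee
  25 |   8 | fcbbdfdafafbfededaee
  26 |  13 | fdafafbfededaee
  27 |  20 | fededaee

SA = [4, 25, 15, 17, 10, 0, 5, 11, 19, 9, 3, 24, 14, 2, 1, 6, 22, 7, 12, 27, 23, 21, 26, 16, 18, 8, 13, 20]
i: (SA[i-1],SA[i]) lcp shared
  1: (4,25) 1 'a'
  2: (25,15) 1 'a'
  3: (15,17) 2 'af'
  4: (17,10) 0 ''
  5: (10,0) 1 'b'
  6: (0,5) 3 'bdd'
  7: (5,11) 2 'bd'
  8: (11,19) 1 'b'
  9: (19,9) 0 ''
  10: (9,3) 0 ''
  11: (3,24) 2 'da'
  12: (24,14) 2 'da'
  13: (14,2) 1 'd'
  14: (2,1) 2 'dd'
  15: (1,6) 2 'dd'
  16: (6,22) 1 'd'
  17: (22,7) 1 'd'
  18: (7,12) 2 'df'
  19: (12,27) 0 ''
  20: (27,23) 1 'e'
  21: (23,21) 2 'ed'
  22: (21,26) 1 'e'
  23: (26,16) 0 ''
  24: (16,18) 1 'f'
  25: (18,8) 1 'f'
  26: (8,13) 1 'f'
  27: (13,20) 1 'f'

[0, 1, 1, 2, 0, 1, 3, 2, 1, 0, 0, 2, 2, 1, 2, 2, 1, 1, 2, 0, 1, 2, 1, 0, 1, 1, 1, 1]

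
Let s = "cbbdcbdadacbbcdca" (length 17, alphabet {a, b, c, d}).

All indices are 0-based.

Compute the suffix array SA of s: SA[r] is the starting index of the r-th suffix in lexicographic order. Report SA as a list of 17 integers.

[16, 9, 7, 11, 1, 12, 5, 2, 15, 10, 0, 4, 13, 8, 6, 14, 3]

sorted suffixes:
  #0 SA[0]=16  'a'
  #1 SA[1]=9  'acbbcdca'
  #2 SA[2]=7  'adacbbcdca'
  #3 SA[3]=11  'bbcdca'
  #4 SA[4]=1  'bbdcbdadacbbcdca'
  #5 SA[5]=12  'bcdca'
  #6 SA[6]=5  'bdadacbbcdca'
  #7 SA[7]=2  'bdcbdadacbbcdca'
  #8 SA[8]=15  'ca'
  #9 SA[9]=10  'cbbcdca'
  #10 SA[10]=0  'cbbdcbdadacbbcdca'
  #11 SA[11]=4  'cbdadacbbcdca'
  #12 SA[12]=13  'cdca'
  #13 SA[13]=8  'dacbbcdca'
  #14 SA[14]=6  'dadacbbcdca'
  #15 SA[15]=14  'dca'
  #16 SA[16]=3  'dcbdadacbbcdca'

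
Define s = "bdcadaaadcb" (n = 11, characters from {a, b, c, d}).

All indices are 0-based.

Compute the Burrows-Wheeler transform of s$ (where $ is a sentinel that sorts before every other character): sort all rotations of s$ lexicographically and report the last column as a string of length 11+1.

rank  rotation      last
    0  $bdcadaaadcb  b
    1  aaadcb$bdcad  d
    2  aadcb$bdcada  a
    3  adaaadcb$bdc  c
    4  adcb$bdcadaa  a
    5  b$bdcadaaadc  c
    6  bdcadaaadcb$  $
    7  cadaaadcb$bd  d
    8  cb$bdcadaaad  d
    9  daaadcb$bdca  a
   10  dcadaaadcb$b  b
   11  dcb$bdcadaaa  a

bdacac$ddaba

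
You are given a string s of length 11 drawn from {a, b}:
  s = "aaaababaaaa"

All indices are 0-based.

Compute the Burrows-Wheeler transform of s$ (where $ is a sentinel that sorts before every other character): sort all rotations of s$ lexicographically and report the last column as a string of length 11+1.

aaaab$aabaaa

rank  rotation      last
    0  $aaaababaaaa  a
    1  a$aaaababaaa  a
    2  aa$aaaababaa  a
    3  aaa$aaaababa  a
    4  aaaa$aaaabab  b
    5  aaaababaaaa$  $
    6  aaababaaaa$a  a
    7  aababaaaa$aa  a
    8  abaaaa$aaaab  b
    9  ababaaaa$aaa  a
   10  baaaa$aaaaba  a
   11  babaaaa$aaaa  a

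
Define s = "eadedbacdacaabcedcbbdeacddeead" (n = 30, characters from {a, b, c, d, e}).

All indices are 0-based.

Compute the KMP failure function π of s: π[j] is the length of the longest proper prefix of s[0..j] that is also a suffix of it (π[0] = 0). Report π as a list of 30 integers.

[0, 0, 0, 1, 0, 0, 0, 0, 0, 0, 0, 0, 0, 0, 0, 1, 0, 0, 0, 0, 0, 1, 2, 0, 0, 0, 1, 1, 2, 3]

π[0] = 0
j=1 s[j]='a': π[1]=0 (border '')
j=2 s[j]='d': π[2]=0 (border '')
j=3 s[j]='e': π[3]=1 (border 'e')
j=4 s[j]='d': k: 1→0; π[4]=0 (border '')
j=5 s[j]='b': π[5]=0 (border '')
j=6 s[j]='a': π[6]=0 (border '')
j=7 s[j]='c': π[7]=0 (border '')
j=8 s[j]='d': π[8]=0 (border '')
j=9 s[j]='a': π[9]=0 (border '')
j=10 s[j]='c': π[10]=0 (border '')
j=11 s[j]='a': π[11]=0 (border '')
j=12 s[j]='a': π[12]=0 (border '')
j=13 s[j]='b': π[13]=0 (border '')
j=14 s[j]='c': π[14]=0 (border '')
j=15 s[j]='e': π[15]=1 (border 'e')
j=16 s[j]='d': k: 1→0; π[16]=0 (border '')
j=17 s[j]='c': π[17]=0 (border '')
j=18 s[j]='b': π[18]=0 (border '')
j=19 s[j]='b': π[19]=0 (border '')
j=20 s[j]='d': π[20]=0 (border '')
j=21 s[j]='e': π[21]=1 (border 'e')
j=22 s[j]='a': π[22]=2 (border 'ea')
j=23 s[j]='c': k: 2→0; π[23]=0 (border '')
j=24 s[j]='d': π[24]=0 (border '')
j=25 s[j]='d': π[25]=0 (border '')
j=26 s[j]='e': π[26]=1 (border 'e')
j=27 s[j]='e': k: 1→0; π[27]=1 (border 'e')
j=28 s[j]='a': π[28]=2 (border 'ea')
j=29 s[j]='d': π[29]=3 (border 'ead')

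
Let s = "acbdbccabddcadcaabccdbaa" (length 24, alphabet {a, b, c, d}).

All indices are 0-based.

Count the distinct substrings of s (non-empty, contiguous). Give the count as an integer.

269

sorted suffixes:
  #0 SA[0]=23  'a'
  #1 SA[1]=22  'aa'
  #2 SA[2]=15  'aabccdbaa'
  #3 SA[3]=16  'abccdbaa'
  #4 SA[4]=7  'abddcadcaabccdbaa'
  #5 SA[5]=0  'acbdbccabddcadcaabccdbaa'
  #6 SA[6]=12  'adcaabccdbaa'
  #7 SA[7]=21  'baa'
  #8 SA[8]=4  'bccabddcadcaabccdbaa'
  #9 SA[9]=17  'bccdbaa'
  #10 SA[10]=2  'bdbccabddcadcaabccdbaa'
  #11 SA[11]=8  'bddcadcaabccdbaa'
  #12 SA[12]=14  'caabccdbaa'
  #13 SA[13]=6  'cabddcadcaabccdbaa'
  #14 SA[14]=11  'cadcaabccdbaa'
  #15 SA[15]=1  'cbdbccabddcadcaabccdbaa'
  #16 SA[16]=5  'ccabddcadcaabccdbaa'
  #17 SA[17]=18  'ccdbaa'
  #18 SA[18]=19  'cdbaa'
  #19 SA[19]=20  'dbaa'
  #20 SA[20]=3  'dbccabddcadcaabccdbaa'
  #21 SA[21]=13  'dcaabccdbaa'
  #22 SA[22]=10  'dcadcaabccdbaa'
  #23 SA[23]=9  'ddcadcaabccdbaa'

SA = [23, 22, 15, 16, 7, 0, 12, 21, 4, 17, 2, 8, 14, 6, 11, 1, 5, 18, 19, 20, 3, 13, 10, 9]
i: (SA[i-1],SA[i]) lcp shared
  1: (23,22) 1 'a'
  2: (22,15) 2 'aa'
  3: (15,16) 1 'a'
  4: (16,7) 2 'ab'
  5: (7,0) 1 'a'
  6: (0,12) 1 'a'
  7: (12,21) 0 ''
  8: (21,4) 1 'b'
  9: (4,17) 3 'bcc'
  10: (17,2) 1 'b'
  11: (2,8) 2 'bd'
  12: (8,14) 0 ''
  13: (14,6) 2 'ca'
  14: (6,11) 2 'ca'
  15: (11,1) 1 'c'
  16: (1,5) 1 'c'
  17: (5,18) 2 'cc'
  18: (18,19) 1 'c'
  19: (19,20) 0 ''
  20: (20,3) 2 'db'
  21: (3,13) 1 'd'
  22: (13,10) 3 'dca'
  23: (10,9) 1 'd'

n(n+1)/2 = 24·25/2 = 300
Σ LCP = 0 + 1 + 2 + 1 + 2 + 1 + 1 + 0 + 1 + 3 + 1 + 2 + 0 + 2 + 2 + 1 + 1 + 2 + 1 + 0 + 2 + 1 + 3 + 1 = 31
distinct = 300 − 31 = 269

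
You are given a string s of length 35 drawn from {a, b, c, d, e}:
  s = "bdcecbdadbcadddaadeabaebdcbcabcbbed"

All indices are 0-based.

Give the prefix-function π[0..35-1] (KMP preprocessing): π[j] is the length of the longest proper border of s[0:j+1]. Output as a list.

[0, 0, 0, 0, 0, 1, 2, 0, 0, 1, 0, 0, 0, 0, 0, 0, 0, 0, 0, 0, 1, 0, 0, 1, 2, 3, 1, 0, 0, 1, 0, 1, 1, 0, 0]

π[0] = 0
j=1 s[j]='d': π[1]=0 (border '')
j=2 s[j]='c': π[2]=0 (border '')
j=3 s[j]='e': π[3]=0 (border '')
j=4 s[j]='c': π[4]=0 (border '')
j=5 s[j]='b': π[5]=1 (border 'b')
j=6 s[j]='d': π[6]=2 (border 'bd')
j=7 s[j]='a': k: 2→0; π[7]=0 (border '')
j=8 s[j]='d': π[8]=0 (border '')
j=9 s[j]='b': π[9]=1 (border 'b')
j=10 s[j]='c': k: 1→0; π[10]=0 (border '')
j=11 s[j]='a': π[11]=0 (border '')
j=12 s[j]='d': π[12]=0 (border '')
j=13 s[j]='d': π[13]=0 (border '')
j=14 s[j]='d': π[14]=0 (border '')
j=15 s[j]='a': π[15]=0 (border '')
j=16 s[j]='a': π[16]=0 (border '')
j=17 s[j]='d': π[17]=0 (border '')
j=18 s[j]='e': π[18]=0 (border '')
j=19 s[j]='a': π[19]=0 (border '')
j=20 s[j]='b': π[20]=1 (border 'b')
j=21 s[j]='a': k: 1→0; π[21]=0 (border '')
j=22 s[j]='e': π[22]=0 (border '')
j=23 s[j]='b': π[23]=1 (border 'b')
j=24 s[j]='d': π[24]=2 (border 'bd')
j=25 s[j]='c': π[25]=3 (border 'bdc')
j=26 s[j]='b': k: 3→0; π[26]=1 (border 'b')
j=27 s[j]='c': k: 1→0; π[27]=0 (border '')
j=28 s[j]='a': π[28]=0 (border '')
j=29 s[j]='b': π[29]=1 (border 'b')
j=30 s[j]='c': k: 1→0; π[30]=0 (border '')
j=31 s[j]='b': π[31]=1 (border 'b')
j=32 s[j]='b': k: 1→0; π[32]=1 (border 'b')
j=33 s[j]='e': k: 1→0; π[33]=0 (border '')
j=34 s[j]='d': π[34]=0 (border '')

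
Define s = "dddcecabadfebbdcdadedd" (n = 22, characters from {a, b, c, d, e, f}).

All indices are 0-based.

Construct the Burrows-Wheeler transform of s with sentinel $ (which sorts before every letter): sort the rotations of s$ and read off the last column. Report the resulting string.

dcdbaebedddcbded$aafcdd

rank  rotation                 last
    0  $dddcecabadfebbdcdadedd  d
    1  abadfebbdcdadedd$dddcec  c
    2  adedd$dddcecabadfebbdcd  d
    3  adfebbdcdadedd$dddcecab  b
    4  badfebbdcdadedd$dddceca  a
    5  bbdcdadedd$dddcecabadfe  e
    6  bdcdadedd$dddcecabadfeb  b
    7  cabadfebbdcdadedd$dddce  e
    8  cdadedd$dddcecabadfebbd  d
    9  cecabadfebbdcdadedd$ddd  d
   10  d$dddcecabadfebbdcdaded  d
   11  dadedd$dddcecabadfebbdc  c
   12  dcdadedd$dddcecabadfebb  b
   13  dcecabadfebbdcdadedd$dd  d
   14  dd$dddcecabadfebbdcdade  e
   15  ddcecabadfebbdcdadedd$d  d
   16  dddcecabadfebbdcdadedd$  $
   17  dedd$dddcecabadfebbdcda  a
   18  dfebbdcdadedd$dddcecaba  a
   19  ebbdcdadedd$dddcecabadf  f
   20  ecabadfebbdcdadedd$dddc  c
   21  edd$dddcecabadfebbdcdad  d
   22  febbdcdadedd$dddcecabad  d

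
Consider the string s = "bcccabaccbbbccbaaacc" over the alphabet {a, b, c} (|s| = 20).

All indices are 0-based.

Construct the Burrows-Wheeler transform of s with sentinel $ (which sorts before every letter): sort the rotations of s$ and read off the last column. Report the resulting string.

rank  rotation               last
    0  $bcccabaccbbbccbaaacc  c
    1  aaacc$bcccabaccbbbccb  b
    2  aacc$bcccabaccbbbccba  a
    3  abaccbbbccbaaacc$bccc  c
    4  acc$bcccabaccbbbccbaa  a
    5  accbbbccbaaacc$bcccab  b
    6  baaacc$bcccabaccbbbcc  c
    7  baccbbbccbaaacc$bccca  a
    8  bbbccbaaacc$bcccabacc  c
    9  bbccbaaacc$bcccabaccb  b
   10  bccbaaacc$bcccabaccbb  b
   11  bcccabaccbbbccbaaacc$  $
   12  c$bcccabaccbbbccbaaac  c
   13  cabaccbbbccbaaacc$bcc  c
   14  cbaaacc$bcccabaccbbbc  c
   15  cbbbccbaaacc$bcccabac  c
   16  cc$bcccabaccbbbccbaaa  a
   17  ccabaccbbbccbaaacc$bc  c
   18  ccbaaacc$bcccabaccbbb  b
   19  ccbbbccbaaacc$bcccaba  a
   20  cccabaccbbbccbaaacc$b  b

cbacabcacbb$ccccacbab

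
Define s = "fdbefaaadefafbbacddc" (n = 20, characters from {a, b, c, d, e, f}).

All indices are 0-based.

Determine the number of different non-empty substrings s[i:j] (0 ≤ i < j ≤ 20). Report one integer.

192

rank | idx | suffix
   0 |   5 | aaadefafbbacddc
   1 |   6 | aadefafbbacddc
   2 |  15 | acddc
   3 |   7 | adefafbbacddc
   4 |  11 | afbbacddc
   5 |  14 | bacddc
   6 |  13 | bbacddc
   7 |   2 | befaaadefafbbacddc
   8 |  19 | c
   9 |  16 | cddc
  10 |   1 | dbefaaadefafbbacddc
  11 |  18 | dc
  12 |  17 | ddc
  13 |   8 | defafbbacddc
  14 |   3 | efaaadefafbbacddc
  15 |   9 | efafbbacddc
  16 |   4 | faaadefafbbacddc
  17 |  10 | fafbbacddc
  18 |  12 | fbbacddc
  19 |   0 | fdbefaaadefafbbacddc

SA = [5, 6, 15, 7, 11, 14, 13, 2, 19, 16, 1, 18, 17, 8, 3, 9, 4, 10, 12, 0]
i: (SA[i-1],SA[i]) lcp shared
  1: (5,6) 2 'aa'
  2: (6,15) 1 'a'
  3: (15,7) 1 'a'
  4: (7,11) 1 'a'
  5: (11,14) 0 ''
  6: (14,13) 1 'b'
  7: (13,2) 1 'b'
  8: (2,19) 0 ''
  9: (19,16) 1 'c'
  10: (16,1) 0 ''
  11: (1,18) 1 'd'
  12: (18,17) 1 'd'
  13: (17,8) 1 'd'
  14: (8,3) 0 ''
  15: (3,9) 3 'efa'
  16: (9,4) 0 ''
  17: (4,10) 2 'fa'
  18: (10,12) 1 'f'
  19: (12,0) 1 'f'

n(n+1)/2 = 20·21/2 = 210
Σ LCP = 0 + 2 + 1 + 1 + 1 + 0 + 1 + 1 + 0 + 1 + 0 + 1 + 1 + 1 + 0 + 3 + 0 + 2 + 1 + 1 = 18
distinct = 210 − 18 = 192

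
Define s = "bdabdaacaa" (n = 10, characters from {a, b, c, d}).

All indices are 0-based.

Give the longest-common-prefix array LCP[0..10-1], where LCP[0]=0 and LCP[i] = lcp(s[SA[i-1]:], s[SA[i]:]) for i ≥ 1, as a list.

rank | idx | suffix
   0 |   9 | a
   1 |   8 | aa
   2 |   5 | aacaa
   3 |   2 | abdaacaa
   4 |   6 | acaa
   5 |   3 | bdaacaa
   6 |   0 | bdabdaacaa
   7 |   7 | caa
   8 |   4 | daacaa
   9 |   1 | dabdaacaa

SA = [9, 8, 5, 2, 6, 3, 0, 7, 4, 1]
i: (SA[i-1],SA[i]) lcp shared
  1: (9,8) 1 'a'
  2: (8,5) 2 'aa'
  3: (5,2) 1 'a'
  4: (2,6) 1 'a'
  5: (6,3) 0 ''
  6: (3,0) 3 'bda'
  7: (0,7) 0 ''
  8: (7,4) 0 ''
  9: (4,1) 2 'da'

[0, 1, 2, 1, 1, 0, 3, 0, 0, 2]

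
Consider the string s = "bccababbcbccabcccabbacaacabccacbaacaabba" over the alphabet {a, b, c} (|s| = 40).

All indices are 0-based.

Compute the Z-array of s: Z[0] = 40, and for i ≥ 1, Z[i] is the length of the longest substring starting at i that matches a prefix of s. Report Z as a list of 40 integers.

Z[0]=40
i=1: i≥r, start 0; Z[1]=0
i=2: i≥r, start 0; Z[2]=0
i=3: i≥r, start 0; Z[3]=0
i=4: i≥r, start 0; Z[4]=1 scan→box=[4,5)
i=5: i≥r, start 0; Z[5]=0
i=6: i≥r, start 0; Z[6]=1 scan→box=[6,7)
i=7: i≥r, start 0; Z[7]=2 scan→box=[7,9)
i=8: min(r-i=1, Z[1]=0)=0; Z[8]=0
i=9: i≥r, start 0; Z[9]=5 scan→box=[9,14)
i=10: min(r-i=4, Z[1]=0)=0; Z[10]=0
i=11: min(r-i=3, Z[2]=0)=0; Z[11]=0
i=12: min(r-i=2, Z[3]=0)=0; Z[12]=0
i=13: min(r-i=1, Z[4]=1)=1; Z[13]=3 scan→box=[13,16)
i=14: min(r-i=2, Z[1]=0)=0; Z[14]=0
i=15: min(r-i=1, Z[2]=0)=0; Z[15]=0
i=16: i≥r, start 0; Z[16]=0
i=17: i≥r, start 0; Z[17]=0
i=18: i≥r, start 0; Z[18]=1 scan→box=[18,19)
i=19: i≥r, start 0; Z[19]=1 scan→box=[19,20)
i=20: i≥r, start 0; Z[20]=0
i=21: i≥r, start 0; Z[21]=0
i=22: i≥r, start 0; Z[22]=0
i=23: i≥r, start 0; Z[23]=0
i=24: i≥r, start 0; Z[24]=0
i=25: i≥r, start 0; Z[25]=0
i=26: i≥r, start 0; Z[26]=4 scan→box=[26,30)
i=27: min(r-i=3, Z[1]=0)=0; Z[27]=0
i=28: min(r-i=2, Z[2]=0)=0; Z[28]=0
i=29: min(r-i=1, Z[3]=0)=0; Z[29]=0
i=30: i≥r, start 0; Z[30]=0
i=31: i≥r, start 0; Z[31]=1 scan→box=[31,32)
i=32: i≥r, start 0; Z[32]=0
i=33: i≥r, start 0; Z[33]=0
i=34: i≥r, start 0; Z[34]=0
i=35: i≥r, start 0; Z[35]=0
i=36: i≥r, start 0; Z[36]=0
i=37: i≥r, start 0; Z[37]=1 scan→box=[37,38)
i=38: i≥r, start 0; Z[38]=1 scan→box=[38,39)
i=39: i≥r, start 0; Z[39]=0

[40, 0, 0, 0, 1, 0, 1, 2, 0, 5, 0, 0, 0, 3, 0, 0, 0, 0, 1, 1, 0, 0, 0, 0, 0, 0, 4, 0, 0, 0, 0, 1, 0, 0, 0, 0, 0, 1, 1, 0]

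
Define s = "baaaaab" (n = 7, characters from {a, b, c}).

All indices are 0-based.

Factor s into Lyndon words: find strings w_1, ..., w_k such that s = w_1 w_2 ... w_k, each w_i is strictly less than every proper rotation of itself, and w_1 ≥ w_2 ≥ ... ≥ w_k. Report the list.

["b", "aaaaab"]

emit factor 1: 'b' (i=0, period=1)
emit factor 2: 'aaaaab' (i=1, period=6)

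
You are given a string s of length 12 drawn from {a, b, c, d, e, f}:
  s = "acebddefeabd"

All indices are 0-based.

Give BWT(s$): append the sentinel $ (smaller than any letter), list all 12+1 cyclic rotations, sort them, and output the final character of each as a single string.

de$aeabbdfcde

rank  rotation       last
    0  $acebddefeabd  d
    1  abd$acebddefe  e
    2  acebddefeabd$  $
    3  bd$acebddefea  a
    4  bddefeabd$ace  e
    5  cebddefeabd$a  a
    6  d$acebddefeab  b
    7  ddefeabd$aceb  b
    8  defeabd$acebd  d
    9  eabd$acebddef  f
   10  ebddefeabd$ac  c
   11  efeabd$acebdd  d
   12  feabd$acebdde  e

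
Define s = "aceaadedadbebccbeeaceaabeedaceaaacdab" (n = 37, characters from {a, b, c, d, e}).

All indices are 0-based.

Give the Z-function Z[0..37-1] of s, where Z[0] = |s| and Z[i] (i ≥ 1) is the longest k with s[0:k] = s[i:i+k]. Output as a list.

[37, 0, 0, 1, 1, 0, 0, 0, 1, 0, 0, 0, 0, 0, 0, 0, 0, 0, 5, 0, 0, 1, 1, 0, 0, 0, 0, 5, 0, 0, 1, 1, 2, 0, 0, 1, 0]

Z[0]=37
i=1: i≥r, start 0; Z[1]=0
i=2: i≥r, start 0; Z[2]=0
i=3: i≥r, start 0; Z[3]=1 extend→box=[3,4)
i=4: i≥r, start 0; Z[4]=1 extend→box=[4,5)
i=5: i≥r, start 0; Z[5]=0
i=6: i≥r, start 0; Z[6]=0
i=7: i≥r, start 0; Z[7]=0
i=8: i≥r, start 0; Z[8]=1 extend→box=[8,9)
i=9: i≥r, start 0; Z[9]=0
i=10: i≥r, start 0; Z[10]=0
i=11: i≥r, start 0; Z[11]=0
i=12: i≥r, start 0; Z[12]=0
i=13: i≥r, start 0; Z[13]=0
i=14: i≥r, start 0; Z[14]=0
i=15: i≥r, start 0; Z[15]=0
i=16: i≥r, start 0; Z[16]=0
i=17: i≥r, start 0; Z[17]=0
i=18: i≥r, start 0; Z[18]=5 extend→box=[18,23)
i=19: min(r-i=4, Z[1]=0)=0; Z[19]=0
i=20: min(r-i=3, Z[2]=0)=0; Z[20]=0
i=21: min(r-i=2, Z[3]=1)=1; Z[21]=1
i=22: min(r-i=1, Z[4]=1)=1; Z[22]=1
i=23: i≥r, start 0; Z[23]=0
i=24: i≥r, start 0; Z[24]=0
i=25: i≥r, start 0; Z[25]=0
i=26: i≥r, start 0; Z[26]=0
i=27: i≥r, start 0; Z[27]=5 extend→box=[27,32)
i=28: min(r-i=4, Z[1]=0)=0; Z[28]=0
i=29: min(r-i=3, Z[2]=0)=0; Z[29]=0
i=30: min(r-i=2, Z[3]=1)=1; Z[30]=1
i=31: min(r-i=1, Z[4]=1)=1; Z[31]=1
i=32: i≥r, start 0; Z[32]=2 extend→box=[32,34)
i=33: min(r-i=1, Z[1]=0)=0; Z[33]=0
i=34: i≥r, start 0; Z[34]=0
i=35: i≥r, start 0; Z[35]=1 extend→box=[35,36)
i=36: i≥r, start 0; Z[36]=0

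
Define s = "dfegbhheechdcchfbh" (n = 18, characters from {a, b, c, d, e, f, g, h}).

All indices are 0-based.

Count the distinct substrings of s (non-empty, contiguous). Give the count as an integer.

158

sorted suffixes:
  #0 SA[0]=16  'bh'
  #1 SA[1]=4  'bhheechdcchfbh'
  #2 SA[2]=12  'cchfbh'
  #3 SA[3]=9  'chdcchfbh'
  #4 SA[4]=13  'chfbh'
  #5 SA[5]=11  'dcchfbh'
  #6 SA[6]=0  'dfegbhheechdcchfbh'
  #7 SA[7]=8  'echdcchfbh'
  #8 SA[8]=7  'eechdcchfbh'
  #9 SA[9]=2  'egbhheechdcchfbh'
  #10 SA[10]=15  'fbh'
  #11 SA[11]=1  'fegbhheechdcchfbh'
  #12 SA[12]=3  'gbhheechdcchfbh'
  #13 SA[13]=17  'h'
  #14 SA[14]=10  'hdcchfbh'
  #15 SA[15]=6  'heechdcchfbh'
  #16 SA[16]=14  'hfbh'
  #17 SA[17]=5  'hheechdcchfbh'

SA = [16, 4, 12, 9, 13, 11, 0, 8, 7, 2, 15, 1, 3, 17, 10, 6, 14, 5]
rank  pair      lcp
   1  s[16:],s[4:]  2  'bh'
   2  s[4:],s[12:]  0  ''
   3  s[12:],s[9:]  1  'c'
   4  s[9:],s[13:]  2  'ch'
   5  s[13:],s[11:]  0  ''
   6  s[11:],s[0:]  1  'd'
   7  s[0:],s[8:]  0  ''
   8  s[8:],s[7:]  1  'e'
   9  s[7:],s[2:]  1  'e'
  10  s[2:],s[15:]  0  ''
  11  s[15:],s[1:]  1  'f'
  12  s[1:],s[3:]  0  ''
  13  s[3:],s[17:]  0  ''
  14  s[17:],s[10:]  1  'h'
  15  s[10:],s[6:]  1  'h'
  16  s[6:],s[14:]  1  'h'
  17  s[14:],s[5:]  1  'h'

n(n+1)/2 = 18·19/2 = 171
Σ LCP = 0 + 2 + 0 + 1 + 2 + 0 + 1 + 0 + 1 + 1 + 0 + 1 + 0 + 0 + 1 + 1 + 1 + 1 = 13
distinct = 171 − 13 = 158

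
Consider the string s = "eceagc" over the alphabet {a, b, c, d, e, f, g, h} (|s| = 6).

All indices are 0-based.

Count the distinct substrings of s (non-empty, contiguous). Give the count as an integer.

19

sorted suffixes:
  #0 SA[0]=3  'agc'
  #1 SA[1]=5  'c'
  #2 SA[2]=1  'ceagc'
  #3 SA[3]=2  'eagc'
  #4 SA[4]=0  'eceagc'
  #5 SA[5]=4  'gc'

SA = [3, 5, 1, 2, 0, 4]
rank  pair      lcp
   1  s[3:],s[5:]  0  ''
   2  s[5:],s[1:]  1  'c'
   3  s[1:],s[2:]  0  ''
   4  s[2:],s[0:]  1  'e'
   5  s[0:],s[4:]  0  ''

n(n+1)/2 = 6·7/2 = 21
Σ LCP = 0 + 0 + 1 + 0 + 1 + 0 = 2
distinct = 21 − 2 = 19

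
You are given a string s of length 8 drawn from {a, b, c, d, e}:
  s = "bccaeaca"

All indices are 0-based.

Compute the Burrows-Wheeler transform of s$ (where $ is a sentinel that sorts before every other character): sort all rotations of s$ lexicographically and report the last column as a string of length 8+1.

acec$acba

rank  rotation   last
    0  $bccaeaca  a
    1  a$bccaeac  c
    2  aca$bccae  e
    3  aeaca$bcc  c
    4  bccaeaca$  $
    5  ca$bccaea  a
    6  caeaca$bc  c
    7  ccaeaca$b  b
    8  eaca$bcca  a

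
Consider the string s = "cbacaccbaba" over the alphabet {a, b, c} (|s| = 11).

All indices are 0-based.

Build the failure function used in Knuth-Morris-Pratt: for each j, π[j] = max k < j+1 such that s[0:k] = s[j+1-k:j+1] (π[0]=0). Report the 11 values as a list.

[0, 0, 0, 1, 0, 1, 1, 2, 3, 0, 0]

π[0] = 0
j=1 s[j]='b': π[1]=0 (border '')
j=2 s[j]='a': π[2]=0 (border '')
j=3 s[j]='c': π[3]=1 (border 'c')
j=4 s[j]='a': k: 1→0; π[4]=0 (border '')
j=5 s[j]='c': π[5]=1 (border 'c')
j=6 s[j]='c': k: 1→0; π[6]=1 (border 'c')
j=7 s[j]='b': π[7]=2 (border 'cb')
j=8 s[j]='a': π[8]=3 (border 'cba')
j=9 s[j]='b': k: 3→0; π[9]=0 (border '')
j=10 s[j]='a': π[10]=0 (border '')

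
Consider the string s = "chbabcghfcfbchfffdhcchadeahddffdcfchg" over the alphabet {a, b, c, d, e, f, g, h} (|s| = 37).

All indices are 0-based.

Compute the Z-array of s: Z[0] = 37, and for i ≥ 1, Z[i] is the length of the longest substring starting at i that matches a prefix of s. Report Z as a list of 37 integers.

[37, 0, 0, 0, 0, 1, 0, 0, 0, 1, 0, 0, 2, 0, 0, 0, 0, 0, 0, 1, 2, 0, 0, 0, 0, 0, 0, 0, 0, 0, 0, 0, 1, 0, 2, 0, 0]

Z[0]=37
i=1: i≥r, start 0; Z[1]=0
i=2: i≥r, start 0; Z[2]=0
i=3: i≥r, start 0; Z[3]=0
i=4: i≥r, start 0; Z[4]=0
i=5: i≥r, start 0; Z[5]=1 extend→box=[5,6)
i=6: i≥r, start 0; Z[6]=0
i=7: i≥r, start 0; Z[7]=0
i=8: i≥r, start 0; Z[8]=0
i=9: i≥r, start 0; Z[9]=1 extend→box=[9,10)
i=10: i≥r, start 0; Z[10]=0
i=11: i≥r, start 0; Z[11]=0
i=12: i≥r, start 0; Z[12]=2 extend→box=[12,14)
i=13: min(r-i=1, Z[1]=0)=0; Z[13]=0
i=14: i≥r, start 0; Z[14]=0
i=15: i≥r, start 0; Z[15]=0
i=16: i≥r, start 0; Z[16]=0
i=17: i≥r, start 0; Z[17]=0
i=18: i≥r, start 0; Z[18]=0
i=19: i≥r, start 0; Z[19]=1 extend→box=[19,20)
i=20: i≥r, start 0; Z[20]=2 extend→box=[20,22)
i=21: min(r-i=1, Z[1]=0)=0; Z[21]=0
i=22: i≥r, start 0; Z[22]=0
i=23: i≥r, start 0; Z[23]=0
i=24: i≥r, start 0; Z[24]=0
i=25: i≥r, start 0; Z[25]=0
i=26: i≥r, start 0; Z[26]=0
i=27: i≥r, start 0; Z[27]=0
i=28: i≥r, start 0; Z[28]=0
i=29: i≥r, start 0; Z[29]=0
i=30: i≥r, start 0; Z[30]=0
i=31: i≥r, start 0; Z[31]=0
i=32: i≥r, start 0; Z[32]=1 extend→box=[32,33)
i=33: i≥r, start 0; Z[33]=0
i=34: i≥r, start 0; Z[34]=2 extend→box=[34,36)
i=35: min(r-i=1, Z[1]=0)=0; Z[35]=0
i=36: i≥r, start 0; Z[36]=0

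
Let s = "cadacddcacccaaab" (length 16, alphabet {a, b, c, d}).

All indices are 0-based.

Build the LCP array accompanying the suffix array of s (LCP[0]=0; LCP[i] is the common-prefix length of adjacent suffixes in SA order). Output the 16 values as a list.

[0, 2, 1, 1, 2, 1, 0, 0, 2, 2, 1, 2, 1, 0, 1, 1]

rank | idx | suffix
   0 |  12 | aaab
   1 |  13 | aab
   2 |  14 | ab
   3 |   8 | acccaaab
   4 |   3 | acddcacccaaab
   5 |   1 | adacddcacccaaab
   6 |  15 | b
   7 |  11 | caaab
   8 |   7 | cacccaaab
   9 |   0 | cadacddcacccaaab
  10 |  10 | ccaaab
  11 |   9 | cccaaab
  12 |   4 | cddcacccaaab
  13 |   2 | dacddcacccaaab
  14 |   6 | dcacccaaab
  15 |   5 | ddcacccaaab

SA = [12, 13, 14, 8, 3, 1, 15, 11, 7, 0, 10, 9, 4, 2, 6, 5]
[i] adj suffixes → lcp
  [1] 12/13 → 2 ('aa')
  [2] 13/14 → 1 ('a')
  [3] 14/8 → 1 ('a')
  [4] 8/3 → 2 ('ac')
  [5] 3/1 → 1 ('a')
  [6] 1/15 → 0 ('')
  [7] 15/11 → 0 ('')
  [8] 11/7 → 2 ('ca')
  [9] 7/0 → 2 ('ca')
  [10] 0/10 → 1 ('c')
  [11] 10/9 → 2 ('cc')
  [12] 9/4 → 1 ('c')
  [13] 4/2 → 0 ('')
  [14] 2/6 → 1 ('d')
  [15] 6/5 → 1 ('d')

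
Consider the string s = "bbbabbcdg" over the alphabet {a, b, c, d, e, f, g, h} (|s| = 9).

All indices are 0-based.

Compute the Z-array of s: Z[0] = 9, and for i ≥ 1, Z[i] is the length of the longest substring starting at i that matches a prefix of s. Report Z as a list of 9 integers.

Z[0]=9
i=1: outside box; Z[1]=2 extend→box=[1,3)
i=2: min(r-i=1, Z[1]=2)=1; Z[2]=1
i=3: outside box; Z[3]=0
i=4: outside box; Z[4]=2 extend→box=[4,6)
i=5: min(r-i=1, Z[1]=2)=1; Z[5]=1
i=6: outside box; Z[6]=0
i=7: outside box; Z[7]=0
i=8: outside box; Z[8]=0

[9, 2, 1, 0, 2, 1, 0, 0, 0]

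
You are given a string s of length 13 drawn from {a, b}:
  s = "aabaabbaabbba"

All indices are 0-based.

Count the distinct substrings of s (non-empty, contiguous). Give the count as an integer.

64

sorted suffixes:
  #0 SA[0]=12  'a'
  #1 SA[1]=0  'aabaabbaabbba'
  #2 SA[2]=3  'aabbaabbba'
  #3 SA[3]=7  'aabbba'
  #4 SA[4]=1  'abaabbaabbba'
  #5 SA[5]=4  'abbaabbba'
  #6 SA[6]=8  'abbba'
  #7 SA[7]=11  'ba'
  #8 SA[8]=2  'baabbaabbba'
  #9 SA[9]=6  'baabbba'
  #10 SA[10]=10  'bba'
  #11 SA[11]=5  'bbaabbba'
  #12 SA[12]=9  'bbba'

SA = [12, 0, 3, 7, 1, 4, 8, 11, 2, 6, 10, 5, 9]
i: (SA[i-1],SA[i]) lcp shared
  1: (12,0) 1 'a'
  2: (0,3) 3 'aab'
  3: (3,7) 4 'aabb'
  4: (7,1) 1 'a'
  5: (1,4) 2 'ab'
  6: (4,8) 3 'abb'
  7: (8,11) 0 ''
  8: (11,2) 2 'ba'
  9: (2,6) 5 'baabb'
  10: (6,10) 1 'b'
  11: (10,5) 3 'bba'
  12: (5,9) 2 'bb'

n(n+1)/2 = 13·14/2 = 91
Σ LCP = 0 + 1 + 3 + 4 + 1 + 2 + 3 + 0 + 2 + 5 + 1 + 3 + 2 = 27
distinct = 91 − 27 = 64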